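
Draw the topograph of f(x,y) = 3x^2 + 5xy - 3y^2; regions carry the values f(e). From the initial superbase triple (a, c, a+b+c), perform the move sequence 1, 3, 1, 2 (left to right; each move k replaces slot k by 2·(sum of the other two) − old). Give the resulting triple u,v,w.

start (3,-3,5) = (f(1,0),f(0,1),f(1,1))
replace slot 1: 2·((-3)+5) − 3 = 1 → (1,-3,5)
replace slot 3: 2·(1+(-3)) − 5 = -9 → (1,-3,-9)
replace slot 1: 2·((-3)+(-9)) − 1 = -25 → (-25,-3,-9)
replace slot 2: 2·((-25)+(-9)) − (-3) = -65 → (-25,-65,-9)

-25,-65,-9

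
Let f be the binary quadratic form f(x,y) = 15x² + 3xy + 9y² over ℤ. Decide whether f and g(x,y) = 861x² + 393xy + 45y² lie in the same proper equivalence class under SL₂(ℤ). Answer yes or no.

D₁ = -531, D₂ = -531
f: flip: (15,3,9)→(9,-3,15)
f: reduced (well bottom): (9,-3,15) with a≤c, −a<b≤a
g: flip: (861,393,45)→(45,-393,861)
g: translate: b→-33 (≡-393 mod 90), so (45,-393,861)→(45,-33,9)
g: flip: (45,-33,9)→(9,33,45)
g: translate: b→-3 (≡33 mod 18), so (9,33,45)→(9,-3,15)
g: reduced (well bottom): (9,-3,15) with a≤c, −a<b≤a
reduced forms (9, -3, 15) vs (9, -3, 15) ⇒ equivalent

yes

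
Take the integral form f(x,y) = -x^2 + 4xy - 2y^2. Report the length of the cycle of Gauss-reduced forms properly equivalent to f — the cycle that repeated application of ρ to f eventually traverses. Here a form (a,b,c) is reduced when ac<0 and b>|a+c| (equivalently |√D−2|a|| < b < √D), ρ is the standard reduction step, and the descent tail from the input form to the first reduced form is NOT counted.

D = 8, ⌊√D⌋ = 2
descent: ρ → (-2,0,1)
descent: ρ → (1,2,-1)  [lands on river]
river: ρ → (-1,2,1)
ρ-cycle length = 2 (tail of 2 descent steps not counted)

2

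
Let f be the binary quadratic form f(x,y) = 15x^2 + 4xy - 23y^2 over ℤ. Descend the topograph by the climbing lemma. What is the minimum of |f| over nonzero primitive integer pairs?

descent: ρ → (-23,-4,15)
descent: ρ → (15,34,-4)  [lands on river]
river: ρ → (-4,30,31)
river: ρ → (31,32,-3)
river: ρ → (-3,34,20)
river: ρ → (20,6,-17)
river: ρ → (-17,28,9)
river: ρ → (9,26,-20)
river: ρ → (-20,14,15)
river: ρ → (15,16,-19)
river: ρ → (-19,22,12)
river: ρ → (12,26,-15)
river: ρ → (-15,34,4)
river: ρ → (4,30,-31)
river: ρ → (-31,32,3)
river: ρ → (3,34,-20)
river: ρ → (-20,6,17)
river: ρ → (17,28,-9)
river: ρ → (-9,26,20)
river: ρ → (20,14,-15)
river: ρ → (-15,16,19)
river: ρ → (19,22,-12)
river: ρ → (-12,26,15)
closes: descent 2, river 22
min |a| on river = 3

3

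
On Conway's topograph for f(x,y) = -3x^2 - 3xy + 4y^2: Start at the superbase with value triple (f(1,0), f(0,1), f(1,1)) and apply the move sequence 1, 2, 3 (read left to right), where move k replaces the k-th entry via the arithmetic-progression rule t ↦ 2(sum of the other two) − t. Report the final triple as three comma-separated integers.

start (-3,4,-2) = (f(1,0),f(0,1),f(1,1))
replace slot 1: 2·(4+(-2)) − (-3) = 7 → (7,4,-2)
replace slot 2: 2·(7+(-2)) − 4 = 6 → (7,6,-2)
replace slot 3: 2·(7+6) − (-2) = 28 → (7,6,28)

7,6,28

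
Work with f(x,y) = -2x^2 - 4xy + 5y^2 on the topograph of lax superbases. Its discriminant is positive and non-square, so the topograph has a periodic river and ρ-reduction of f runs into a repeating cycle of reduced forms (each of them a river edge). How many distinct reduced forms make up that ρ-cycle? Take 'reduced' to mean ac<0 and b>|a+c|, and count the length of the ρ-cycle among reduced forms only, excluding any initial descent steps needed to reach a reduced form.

D = 56, ⌊√D⌋ = 7
descent: ρ → (5,4,-2)  [lands on river]
river: ρ → (-2,4,5)
river: ρ → (5,6,-1)
river: ρ → (-1,6,5)
ρ-cycle length = 4 (tail of 1 descent step not counted)

4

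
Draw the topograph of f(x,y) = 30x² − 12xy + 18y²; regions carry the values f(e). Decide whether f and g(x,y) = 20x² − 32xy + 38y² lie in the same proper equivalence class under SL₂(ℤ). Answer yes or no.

D₁ = -2016, D₂ = -2016
f: flip: (30,-12,18)→(18,12,30)
f: reduced (well bottom): (18,12,30) with a≤c, −a<b≤a
g: translate: b→8 (≡-32 mod 40), so (20,-32,38)→(20,8,26)
g: reduced (well bottom): (20,8,26) with a≤c, −a<b≤a
reduced forms (18, 12, 30) vs (20, 8, 26) ⇒ inequivalent

no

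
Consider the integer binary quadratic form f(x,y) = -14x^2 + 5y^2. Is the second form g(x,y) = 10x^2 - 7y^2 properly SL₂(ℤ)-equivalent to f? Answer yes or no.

D₁ = 280, D₂ = 280
river cycle of f (length 6): (5, 10, -9), (-9, 8, 6), (6, 16, -1), (-1, 16, 6), (6, 8, -9), (-9, 10, 5)
river cycle of g (length 4): (-7, 14, 3), (3, 16, -2), (-2, 16, 3), (3, 14, -7)
cycles differ ⇒ inequivalent

no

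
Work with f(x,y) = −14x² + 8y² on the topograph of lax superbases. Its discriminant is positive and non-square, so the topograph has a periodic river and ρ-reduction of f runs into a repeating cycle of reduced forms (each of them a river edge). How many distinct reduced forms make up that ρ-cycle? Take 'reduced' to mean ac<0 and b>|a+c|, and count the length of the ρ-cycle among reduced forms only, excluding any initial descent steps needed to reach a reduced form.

D = 448, ⌊√D⌋ = 21
descent: ρ → (8,16,-6)  [lands on river]
river: ρ → (-6,20,2)
river: ρ → (2,20,-6)
river: ρ → (-6,16,8)
ρ-cycle length = 4 (tail of 1 descent step not counted)

4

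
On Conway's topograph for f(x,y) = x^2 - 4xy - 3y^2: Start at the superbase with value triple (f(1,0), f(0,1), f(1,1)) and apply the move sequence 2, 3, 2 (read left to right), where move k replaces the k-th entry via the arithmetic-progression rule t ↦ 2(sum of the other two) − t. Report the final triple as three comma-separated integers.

start (1,-3,-6) = (f(1,0),f(0,1),f(1,1))
replace slot 2: 2·(1+(-6)) − (-3) = -7 → (1,-7,-6)
replace slot 3: 2·(1+(-7)) − (-6) = -6 → (1,-7,-6)
replace slot 2: 2·(1+(-6)) − (-7) = -3 → (1,-3,-6)

1,-3,-6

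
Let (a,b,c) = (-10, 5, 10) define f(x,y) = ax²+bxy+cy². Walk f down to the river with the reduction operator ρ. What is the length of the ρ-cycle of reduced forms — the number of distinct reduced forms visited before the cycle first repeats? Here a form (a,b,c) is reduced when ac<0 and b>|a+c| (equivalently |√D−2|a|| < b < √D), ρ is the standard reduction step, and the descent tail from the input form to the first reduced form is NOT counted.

D = 425, ⌊√D⌋ = 20
river: ρ → (10,15,-5)
river: ρ → (-5,15,10)
river: ρ → (10,5,-10)
river: ρ → (-10,15,5)
river: ρ → (5,15,-10)
river: ρ → (-10,5,10)
ρ-cycle length = 6 (tail of 0 descent steps not counted)

6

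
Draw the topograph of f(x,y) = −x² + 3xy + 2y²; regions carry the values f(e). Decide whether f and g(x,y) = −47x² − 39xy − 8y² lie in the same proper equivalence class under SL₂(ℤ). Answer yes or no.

D₁ = 17, D₂ = 17
river cycle of f (length 6): (2, 1, -2), (-2, 3, 1), (1, 3, -2), (-2, 1, 2), (2, 3, -1), (-1, 3, 2)
river cycle of g (length 6): (-1, 3, 2), (2, 1, -2), (-2, 3, 1), (1, 3, -2), (-2, 1, 2), (2, 3, -1)
cycles coincide ⇒ equivalent

yes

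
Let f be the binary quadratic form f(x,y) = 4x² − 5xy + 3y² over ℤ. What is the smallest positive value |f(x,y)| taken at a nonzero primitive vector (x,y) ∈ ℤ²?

translate: b→3 (≡-5 mod 8), so (4,-5,3)→(4,3,2)
flip: (4,3,2)→(2,-3,4)
translate: b→1 (≡-3 mod 4), so (2,-3,4)→(2,1,3)
reduced (well bottom): (2,1,3) with a≤c, −a<b≤a
well minimum = a = 2

2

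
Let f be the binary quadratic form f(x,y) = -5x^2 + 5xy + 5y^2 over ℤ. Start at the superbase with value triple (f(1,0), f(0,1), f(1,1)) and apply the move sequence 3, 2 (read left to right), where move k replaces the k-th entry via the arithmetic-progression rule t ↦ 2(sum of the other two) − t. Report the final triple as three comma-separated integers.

start (-5,5,5) = (f(1,0),f(0,1),f(1,1))
replace slot 3: 2·((-5)+5) − 5 = -5 → (-5,5,-5)
replace slot 2: 2·((-5)+(-5)) − 5 = -25 → (-5,-25,-5)

-5,-25,-5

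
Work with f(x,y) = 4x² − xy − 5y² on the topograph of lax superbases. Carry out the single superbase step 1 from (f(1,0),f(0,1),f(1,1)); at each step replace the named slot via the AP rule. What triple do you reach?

start (4,-5,-2) = (f(1,0),f(0,1),f(1,1))
replace slot 1: 2·((-5)+(-2)) − 4 = -18 → (-18,-5,-2)

-18,-5,-2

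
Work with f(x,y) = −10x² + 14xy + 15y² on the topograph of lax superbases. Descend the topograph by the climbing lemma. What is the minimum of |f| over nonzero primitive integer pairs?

river: ρ → (15,16,-9)
river: ρ → (-9,20,11)
river: ρ → (11,24,-5)
river: ρ → (-5,26,6)
river: ρ → (6,22,-13)
river: ρ → (-13,4,15)
river: ρ → (15,26,-2)
river: ρ → (-2,26,15)
river: ρ → (15,4,-13)
river: ρ → (-13,22,6)
river: ρ → (6,26,-5)
river: ρ → (-5,24,11)
river: ρ → (11,20,-9)
river: ρ → (-9,16,15)
river: ρ → (15,14,-10)
river: ρ → (-10,26,3)
river: ρ → (3,28,-1)
river: ρ → (-1,28,3)
river: ρ → (3,26,-10)
river: ρ → (-10,14,15)
closes: descent 0, river 20
min |a| on river = 1

1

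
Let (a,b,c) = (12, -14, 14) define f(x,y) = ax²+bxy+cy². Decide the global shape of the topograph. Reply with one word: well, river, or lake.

D = b²−4ac = (-14)² − 4·12·14 = -476
D < 0 ⇒ definite ⇒ every region one sign ⇒ single well

well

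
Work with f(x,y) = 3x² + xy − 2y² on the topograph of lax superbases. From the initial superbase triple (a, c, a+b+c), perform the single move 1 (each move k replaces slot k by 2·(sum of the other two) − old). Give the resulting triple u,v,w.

start (3,-2,2) = (f(1,0),f(0,1),f(1,1))
replace slot 1: 2·((-2)+2) − 3 = -3 → (-3,-2,2)

-3,-2,2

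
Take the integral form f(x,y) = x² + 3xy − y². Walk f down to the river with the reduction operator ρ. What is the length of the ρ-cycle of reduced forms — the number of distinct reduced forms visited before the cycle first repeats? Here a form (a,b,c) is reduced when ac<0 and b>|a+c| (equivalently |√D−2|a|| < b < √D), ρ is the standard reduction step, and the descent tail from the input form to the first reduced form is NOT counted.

D = 13, ⌊√D⌋ = 3
river: ρ → (-1,3,1)
river: ρ → (1,3,-1)
ρ-cycle length = 2 (tail of 0 descent steps not counted)

2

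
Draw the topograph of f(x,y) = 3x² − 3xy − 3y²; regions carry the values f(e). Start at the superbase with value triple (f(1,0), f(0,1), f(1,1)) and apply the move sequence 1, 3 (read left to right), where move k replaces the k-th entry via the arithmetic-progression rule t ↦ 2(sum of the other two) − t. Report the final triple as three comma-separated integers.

start (3,-3,-3) = (f(1,0),f(0,1),f(1,1))
replace slot 1: 2·((-3)+(-3)) − 3 = -15 → (-15,-3,-3)
replace slot 3: 2·((-15)+(-3)) − (-3) = -33 → (-15,-3,-33)

-15,-3,-33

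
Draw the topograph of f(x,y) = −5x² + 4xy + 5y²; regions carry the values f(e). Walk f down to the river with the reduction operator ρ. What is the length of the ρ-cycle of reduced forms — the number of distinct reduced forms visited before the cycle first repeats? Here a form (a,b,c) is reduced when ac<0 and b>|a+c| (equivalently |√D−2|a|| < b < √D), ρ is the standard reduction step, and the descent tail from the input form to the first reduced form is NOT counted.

D = 116, ⌊√D⌋ = 10
river: ρ → (5,6,-4)
river: ρ → (-4,10,1)
river: ρ → (1,10,-4)
river: ρ → (-4,6,5)
river: ρ → (5,4,-5)
river: ρ → (-5,6,4)
river: ρ → (4,10,-1)
river: ρ → (-1,10,4)
river: ρ → (4,6,-5)
river: ρ → (-5,4,5)
ρ-cycle length = 10 (tail of 0 descent steps not counted)

10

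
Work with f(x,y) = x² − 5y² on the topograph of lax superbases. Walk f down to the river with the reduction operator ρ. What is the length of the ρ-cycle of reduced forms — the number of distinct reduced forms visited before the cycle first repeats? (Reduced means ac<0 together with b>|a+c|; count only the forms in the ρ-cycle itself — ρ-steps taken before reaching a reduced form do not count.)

D = 20, ⌊√D⌋ = 4
descent: ρ → (-5,0,1)
descent: ρ → (1,4,-1)  [lands on river]
river: ρ → (-1,4,1)
ρ-cycle length = 2 (tail of 2 descent steps not counted)

2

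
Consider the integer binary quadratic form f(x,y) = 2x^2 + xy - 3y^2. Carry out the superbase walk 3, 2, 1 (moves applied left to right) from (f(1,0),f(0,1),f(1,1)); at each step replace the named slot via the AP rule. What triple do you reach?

start (2,-3,0) = (f(1,0),f(0,1),f(1,1))
replace slot 3: 2·(2+(-3)) − 0 = -2 → (2,-3,-2)
replace slot 2: 2·(2+(-2)) − (-3) = 3 → (2,3,-2)
replace slot 1: 2·(3+(-2)) − 2 = 0 → (0,3,-2)

0,3,-2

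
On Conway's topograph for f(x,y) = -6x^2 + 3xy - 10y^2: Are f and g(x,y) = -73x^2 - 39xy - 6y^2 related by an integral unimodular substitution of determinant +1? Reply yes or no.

D₁ = -231, D₂ = -231
f is negative-definite; reduce −f:
−f: reduced (well bottom): (6,-3,10) with a≤c, −a<b≤a
flip sign back: reduced form of f is (-6,3,-10)
g is negative-definite; reduce −g:
−g: flip: (73,39,6)→(6,-39,73)
−g: translate: b→-3 (≡-39 mod 12), so (6,-39,73)→(6,-3,10)
−g: reduced (well bottom): (6,-3,10) with a≤c, −a<b≤a
flip sign back: reduced form of g is (-6,3,-10)
reduced forms (-6, 3, -10) vs (-6, 3, -10) ⇒ equivalent

yes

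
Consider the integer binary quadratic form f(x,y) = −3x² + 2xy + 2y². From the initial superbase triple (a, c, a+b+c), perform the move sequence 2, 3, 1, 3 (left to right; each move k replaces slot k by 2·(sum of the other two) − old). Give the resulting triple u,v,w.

start (-3,2,1) = (f(1,0),f(0,1),f(1,1))
replace slot 2: 2·((-3)+1) − 2 = -6 → (-3,-6,1)
replace slot 3: 2·((-3)+(-6)) − 1 = -19 → (-3,-6,-19)
replace slot 1: 2·((-6)+(-19)) − (-3) = -47 → (-47,-6,-19)
replace slot 3: 2·((-47)+(-6)) − (-19) = -87 → (-47,-6,-87)

-47,-6,-87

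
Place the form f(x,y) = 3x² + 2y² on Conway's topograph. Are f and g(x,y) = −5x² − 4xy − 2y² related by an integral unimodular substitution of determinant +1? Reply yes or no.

D₁ = -24, D₂ = -24
f: flip: (3,0,2)→(2,0,3)
f: reduced (well bottom): (2,0,3) with a≤c, −a<b≤a
g is negative-definite; reduce −g:
−g: flip: (5,4,2)→(2,-4,5)
−g: translate: b→0 (≡-4 mod 4), so (2,-4,5)→(2,0,3)
−g: reduced (well bottom): (2,0,3) with a≤c, −a<b≤a
flip sign back: reduced form of g is (-2,0,-3)
reduced forms (2, 0, 3) vs (-2, 0, -3) ⇒ inequivalent

no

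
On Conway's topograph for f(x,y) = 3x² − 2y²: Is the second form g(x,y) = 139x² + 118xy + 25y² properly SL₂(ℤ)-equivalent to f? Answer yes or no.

D₁ = 24, D₂ = 24
river cycle of f (length 2): (-2, 4, 1), (1, 4, -2)
river cycle of g (length 2): (-2, 4, 1), (1, 4, -2)
cycles coincide ⇒ equivalent

yes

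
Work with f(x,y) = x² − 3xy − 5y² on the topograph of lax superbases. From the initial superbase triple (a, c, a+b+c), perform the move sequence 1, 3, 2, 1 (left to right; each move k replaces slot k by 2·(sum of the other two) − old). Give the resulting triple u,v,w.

start (1,-5,-7) = (f(1,0),f(0,1),f(1,1))
replace slot 1: 2·((-5)+(-7)) − 1 = -25 → (-25,-5,-7)
replace slot 3: 2·((-25)+(-5)) − (-7) = -53 → (-25,-5,-53)
replace slot 2: 2·((-25)+(-53)) − (-5) = -151 → (-25,-151,-53)
replace slot 1: 2·((-151)+(-53)) − (-25) = -383 → (-383,-151,-53)

-383,-151,-53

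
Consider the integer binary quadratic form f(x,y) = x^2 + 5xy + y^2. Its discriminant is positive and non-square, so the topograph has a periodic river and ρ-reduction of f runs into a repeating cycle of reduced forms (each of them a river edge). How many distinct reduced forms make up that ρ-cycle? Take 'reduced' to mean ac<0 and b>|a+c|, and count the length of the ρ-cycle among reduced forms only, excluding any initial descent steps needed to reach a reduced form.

D = 21, ⌊√D⌋ = 4
descent: ρ → (1,3,-3)  [lands on river]
river: ρ → (-3,3,1)
ρ-cycle length = 2 (tail of 1 descent step not counted)

2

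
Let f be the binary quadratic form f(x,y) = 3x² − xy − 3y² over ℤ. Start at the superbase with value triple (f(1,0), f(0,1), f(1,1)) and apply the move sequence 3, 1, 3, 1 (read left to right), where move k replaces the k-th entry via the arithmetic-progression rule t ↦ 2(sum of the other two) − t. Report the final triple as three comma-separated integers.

start (3,-3,-1) = (f(1,0),f(0,1),f(1,1))
replace slot 3: 2·(3+(-3)) − (-1) = 1 → (3,-3,1)
replace slot 1: 2·((-3)+1) − 3 = -7 → (-7,-3,1)
replace slot 3: 2·((-7)+(-3)) − 1 = -21 → (-7,-3,-21)
replace slot 1: 2·((-3)+(-21)) − (-7) = -41 → (-41,-3,-21)

-41,-3,-21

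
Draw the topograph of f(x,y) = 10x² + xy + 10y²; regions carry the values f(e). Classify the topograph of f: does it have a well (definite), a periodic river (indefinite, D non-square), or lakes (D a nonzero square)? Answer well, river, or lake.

D = b²−4ac = 1² − 4·10·10 = -399
D < 0 ⇒ definite ⇒ every region one sign ⇒ single well

well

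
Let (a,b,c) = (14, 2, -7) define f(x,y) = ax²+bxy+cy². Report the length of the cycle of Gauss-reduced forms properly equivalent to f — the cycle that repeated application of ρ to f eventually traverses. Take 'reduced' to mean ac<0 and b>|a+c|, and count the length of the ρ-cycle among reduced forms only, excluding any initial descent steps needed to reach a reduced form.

D = 396, ⌊√D⌋ = 19
descent: ρ → (-7,12,9)  [lands on river]
river: ρ → (9,6,-10)
river: ρ → (-10,14,5)
river: ρ → (5,16,-7)
ρ-cycle length = 4 (tail of 1 descent step not counted)

4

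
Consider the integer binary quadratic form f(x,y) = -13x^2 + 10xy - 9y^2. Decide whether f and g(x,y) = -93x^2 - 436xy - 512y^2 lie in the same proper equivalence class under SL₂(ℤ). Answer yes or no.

D₁ = -368, D₂ = -368
f is negative-definite; reduce −f:
−f: flip: (13,-10,9)→(9,10,13)
−f: translate: b→-8 (≡10 mod 18), so (9,10,13)→(9,-8,12)
−f: reduced (well bottom): (9,-8,12) with a≤c, −a<b≤a
flip sign back: reduced form of f is (-9,8,-12)
g is negative-definite; reduce −g:
−g: translate: b→64 (≡436 mod 186), so (93,436,512)→(93,64,12)
−g: flip: (93,64,12)→(12,-64,93)
−g: translate: b→8 (≡-64 mod 24), so (12,-64,93)→(12,8,9)
−g: flip: (12,8,9)→(9,-8,12)
−g: reduced (well bottom): (9,-8,12) with a≤c, −a<b≤a
flip sign back: reduced form of g is (-9,8,-12)
reduced forms (-9, 8, -12) vs (-9, 8, -12) ⇒ equivalent

yes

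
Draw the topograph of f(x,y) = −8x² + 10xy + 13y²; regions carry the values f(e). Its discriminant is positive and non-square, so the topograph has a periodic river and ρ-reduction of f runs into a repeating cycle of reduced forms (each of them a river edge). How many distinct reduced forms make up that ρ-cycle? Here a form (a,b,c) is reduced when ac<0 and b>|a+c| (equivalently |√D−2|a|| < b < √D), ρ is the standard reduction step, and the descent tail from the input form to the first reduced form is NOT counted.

D = 516, ⌊√D⌋ = 22
river: ρ → (13,16,-5)
river: ρ → (-5,14,16)
river: ρ → (16,18,-3)
river: ρ → (-3,18,16)
river: ρ → (16,14,-5)
river: ρ → (-5,16,13)
river: ρ → (13,10,-8)
river: ρ → (-8,22,1)
river: ρ → (1,22,-8)
river: ρ → (-8,10,13)
ρ-cycle length = 10 (tail of 0 descent steps not counted)

10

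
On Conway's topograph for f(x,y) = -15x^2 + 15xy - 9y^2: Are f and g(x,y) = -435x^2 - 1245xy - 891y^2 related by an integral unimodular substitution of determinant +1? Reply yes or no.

D₁ = -315, D₂ = -315
f is negative-definite; reduce −f:
−f: translate: b→15 (≡-15 mod 30), so (15,-15,9)→(15,15,9)
−f: flip: (15,15,9)→(9,-15,15)
−f: translate: b→3 (≡-15 mod 18), so (9,-15,15)→(9,3,9)
−f: reduced (well bottom): (9,3,9) with a≤c, −a<b≤a
flip sign back: reduced form of f is (-9,-3,-9)
g is negative-definite; reduce −g:
−g: translate: b→375 (≡1245 mod 870), so (435,1245,891)→(435,375,81)
−g: flip: (435,375,81)→(81,-375,435)
−g: translate: b→-51 (≡-375 mod 162), so (81,-375,435)→(81,-51,9)
−g: flip: (81,-51,9)→(9,51,81)
−g: translate: b→-3 (≡51 mod 18), so (9,51,81)→(9,-3,9)
−g: flip: (9,-3,9)→(9,3,9)
−g: reduced (well bottom): (9,3,9) with a≤c, −a<b≤a
flip sign back: reduced form of g is (-9,-3,-9)
reduced forms (-9, -3, -9) vs (-9, -3, -9) ⇒ equivalent

yes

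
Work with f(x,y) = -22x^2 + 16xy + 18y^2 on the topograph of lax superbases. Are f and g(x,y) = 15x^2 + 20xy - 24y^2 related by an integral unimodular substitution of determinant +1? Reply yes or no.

D₁ = 1840, D₂ = 1840
river cycle of f (length 10): (18, 20, -20), (-20, 20, 18), (18, 16, -22), (-22, 28, 12), (12, 20, -30), (-30, 40, 2), (2, 40, -30), (-30, 20, 12), (12, 28, -22), (-22, 16, 18)
river cycle of g (length 12): (-24, 28, 11), (11, 38, -9), (-9, 34, 19), (19, 42, -1), (-1, 42, 19), (19, 34, -9), (-9, 38, 11), (11, 28, -24), (-24, 20, 15), (15, 40, -4), … (2 more)
cycles differ ⇒ inequivalent

no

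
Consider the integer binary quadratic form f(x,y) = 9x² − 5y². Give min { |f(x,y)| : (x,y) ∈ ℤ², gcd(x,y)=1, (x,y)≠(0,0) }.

descent: ρ → (-5,10,4)  [lands on river]
river: ρ → (4,6,-9)
river: ρ → (-9,12,1)
river: ρ → (1,12,-9)
river: ρ → (-9,6,4)
river: ρ → (4,10,-5)
closes: descent 1, river 6
min |a| on river = 1

1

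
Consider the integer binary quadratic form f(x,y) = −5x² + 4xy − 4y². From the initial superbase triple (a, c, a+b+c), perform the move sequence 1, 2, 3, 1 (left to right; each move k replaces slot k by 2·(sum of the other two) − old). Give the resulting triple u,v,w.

start (-5,-4,-5) = (f(1,0),f(0,1),f(1,1))
replace slot 1: 2·((-4)+(-5)) − (-5) = -13 → (-13,-4,-5)
replace slot 2: 2·((-13)+(-5)) − (-4) = -32 → (-13,-32,-5)
replace slot 3: 2·((-13)+(-32)) − (-5) = -85 → (-13,-32,-85)
replace slot 1: 2·((-32)+(-85)) − (-13) = -221 → (-221,-32,-85)

-221,-32,-85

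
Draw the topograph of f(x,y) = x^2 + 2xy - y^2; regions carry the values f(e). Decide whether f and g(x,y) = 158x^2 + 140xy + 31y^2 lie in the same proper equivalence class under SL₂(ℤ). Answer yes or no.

D₁ = 8, D₂ = 8
river cycle of f (length 2): (-1, 2, 1), (1, 2, -1)
river cycle of g (length 2): (-1, 2, 1), (1, 2, -1)
cycles coincide ⇒ equivalent

yes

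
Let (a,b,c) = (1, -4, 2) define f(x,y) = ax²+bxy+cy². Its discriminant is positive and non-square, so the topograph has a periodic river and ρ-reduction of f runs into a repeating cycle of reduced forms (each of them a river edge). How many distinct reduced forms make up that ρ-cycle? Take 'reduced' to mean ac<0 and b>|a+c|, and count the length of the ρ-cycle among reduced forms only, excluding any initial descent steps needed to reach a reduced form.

D = 8, ⌊√D⌋ = 2
descent: ρ → (2,0,-1)
descent: ρ → (-1,2,1)  [lands on river]
river: ρ → (1,2,-1)
ρ-cycle length = 2 (tail of 2 descent steps not counted)

2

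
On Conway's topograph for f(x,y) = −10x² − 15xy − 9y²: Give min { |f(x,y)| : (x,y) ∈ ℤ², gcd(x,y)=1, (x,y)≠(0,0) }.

translate: b→-5 (≡15 mod 20), so (10,15,9)→(10,-5,4)
flip: (10,-5,4)→(4,5,10)
translate: b→-3 (≡5 mod 8), so (4,5,10)→(4,-3,9)
reduced (well bottom): (4,-3,9) with a≤c, −a<b≤a
well minimum |f| = |-4| = 4 (negative-definite)

4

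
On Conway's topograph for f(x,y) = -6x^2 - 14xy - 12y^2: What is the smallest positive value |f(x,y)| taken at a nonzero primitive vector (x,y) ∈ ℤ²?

translate: b→2 (≡14 mod 12), so (6,14,12)→(6,2,4)
flip: (6,2,4)→(4,-2,6)
reduced (well bottom): (4,-2,6) with a≤c, −a<b≤a
well minimum |f| = |-4| = 4 (negative-definite)

4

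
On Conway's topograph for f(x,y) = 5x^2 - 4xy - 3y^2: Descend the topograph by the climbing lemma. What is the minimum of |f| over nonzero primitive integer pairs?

descent: ρ → (-3,4,5)  [lands on river]
river: ρ → (5,6,-2)
river: ρ → (-2,6,5)
river: ρ → (5,4,-3)
river: ρ → (-3,8,1)
river: ρ → (1,8,-3)
closes: descent 1, river 6
min |a| on river = 1

1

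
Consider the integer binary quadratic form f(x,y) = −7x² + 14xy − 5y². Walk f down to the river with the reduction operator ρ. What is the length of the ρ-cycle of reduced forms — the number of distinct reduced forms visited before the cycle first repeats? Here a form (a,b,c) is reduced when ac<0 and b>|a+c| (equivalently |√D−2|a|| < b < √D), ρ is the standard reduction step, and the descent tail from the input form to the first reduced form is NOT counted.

D = 56, ⌊√D⌋ = 7
descent: ρ → (-5,6,1)  [lands on river]
river: ρ → (1,6,-5)
river: ρ → (-5,4,2)
river: ρ → (2,4,-5)
ρ-cycle length = 4 (tail of 1 descent step not counted)

4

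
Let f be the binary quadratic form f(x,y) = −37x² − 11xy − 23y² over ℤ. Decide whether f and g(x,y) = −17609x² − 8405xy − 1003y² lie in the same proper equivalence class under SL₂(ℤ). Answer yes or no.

D₁ = -3283, D₂ = -3283
f is negative-definite; reduce −f:
−f: flip: (37,11,23)→(23,-11,37)
−f: reduced (well bottom): (23,-11,37) with a≤c, −a<b≤a
flip sign back: reduced form of f is (-23,11,-37)
g is negative-definite; reduce −g:
−g: flip: (17609,8405,1003)→(1003,-8405,17609)
−g: translate: b→-381 (≡-8405 mod 2006), so (1003,-8405,17609)→(1003,-381,37)
−g: flip: (1003,-381,37)→(37,381,1003)
−g: translate: b→11 (≡381 mod 74), so (37,381,1003)→(37,11,23)
−g: flip: (37,11,23)→(23,-11,37)
−g: reduced (well bottom): (23,-11,37) with a≤c, −a<b≤a
flip sign back: reduced form of g is (-23,11,-37)
reduced forms (-23, 11, -37) vs (-23, 11, -37) ⇒ equivalent

yes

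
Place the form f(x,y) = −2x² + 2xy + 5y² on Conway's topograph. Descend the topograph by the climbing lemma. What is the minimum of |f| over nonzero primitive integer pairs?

descent: ρ → (5,-2,-2)
descent: ρ → (-2,6,1)  [lands on river]
river: ρ → (1,6,-2)
closes: descent 2, river 2
min |a| on river = 1

1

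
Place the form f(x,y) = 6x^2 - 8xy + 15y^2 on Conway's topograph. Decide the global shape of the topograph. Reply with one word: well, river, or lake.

D = b²−4ac = (-8)² − 4·6·15 = -296
D < 0 ⇒ definite ⇒ every region one sign ⇒ single well

well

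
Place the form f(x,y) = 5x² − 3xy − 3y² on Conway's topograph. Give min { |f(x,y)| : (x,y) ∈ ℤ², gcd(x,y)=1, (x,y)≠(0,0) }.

descent: ρ → (-3,3,5)  [lands on river]
river: ρ → (5,7,-1)
river: ρ → (-1,7,5)
river: ρ → (5,3,-3)
closes: descent 1, river 4
min |a| on river = 1

1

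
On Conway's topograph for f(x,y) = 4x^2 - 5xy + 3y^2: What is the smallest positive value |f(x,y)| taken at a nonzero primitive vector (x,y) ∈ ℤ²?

translate: b→3 (≡-5 mod 8), so (4,-5,3)→(4,3,2)
flip: (4,3,2)→(2,-3,4)
translate: b→1 (≡-3 mod 4), so (2,-3,4)→(2,1,3)
reduced (well bottom): (2,1,3) with a≤c, −a<b≤a
well minimum = a = 2

2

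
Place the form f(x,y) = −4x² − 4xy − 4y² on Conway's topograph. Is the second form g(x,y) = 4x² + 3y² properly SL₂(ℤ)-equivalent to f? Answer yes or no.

D₁ = -48, D₂ = -48
f is negative-definite; reduce −f:
−f: reduced (well bottom): (4,4,4) with a≤c, −a<b≤a
flip sign back: reduced form of f is (-4,-4,-4)
g: flip: (4,0,3)→(3,0,4)
g: reduced (well bottom): (3,0,4) with a≤c, −a<b≤a
reduced forms (-4, -4, -4) vs (3, 0, 4) ⇒ inequivalent

no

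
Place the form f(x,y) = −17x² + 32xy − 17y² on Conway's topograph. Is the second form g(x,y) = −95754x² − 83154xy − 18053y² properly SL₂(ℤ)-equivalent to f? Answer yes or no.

D₁ = -132, D₂ = -132
f is negative-definite; reduce −f:
−f: translate: b→2 (≡-32 mod 34), so (17,-32,17)→(17,2,2)
−f: flip: (17,2,2)→(2,-2,17)
−f: translate: b→2 (≡-2 mod 4), so (2,-2,17)→(2,2,17)
−f: reduced (well bottom): (2,2,17) with a≤c, −a<b≤a
flip sign back: reduced form of f is (-2,-2,-17)
g is negative-definite; reduce −g:
−g: flip: (95754,83154,18053)→(18053,-83154,95754)
−g: translate: b→-10942 (≡-83154 mod 36106), so (18053,-83154,95754)→(18053,-10942,1658)
−g: flip: (18053,-10942,1658)→(1658,10942,18053)
−g: translate: b→994 (≡10942 mod 3316), so (1658,10942,18053)→(1658,994,149)
−g: flip: (1658,994,149)→(149,-994,1658)
−g: translate: b→-100 (≡-994 mod 298), so (149,-994,1658)→(149,-100,17)
−g: flip: (149,-100,17)→(17,100,149)
−g: translate: b→-2 (≡100 mod 34), so (17,100,149)→(17,-2,2)
−g: flip: (17,-2,2)→(2,2,17)
−g: reduced (well bottom): (2,2,17) with a≤c, −a<b≤a
flip sign back: reduced form of g is (-2,-2,-17)
reduced forms (-2, -2, -17) vs (-2, -2, -17) ⇒ equivalent

yes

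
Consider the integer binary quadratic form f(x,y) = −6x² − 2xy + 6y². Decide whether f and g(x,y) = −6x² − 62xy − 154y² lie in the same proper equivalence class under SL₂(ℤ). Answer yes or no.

D₁ = 148, D₂ = 148
river cycle of f (length 6): (6, 2, -6), (-6, 10, 2), (2, 10, -6), (-6, 2, 6), (6, 10, -2), (-2, 10, 6)
river cycle of g (length 6): (-6, 10, 2), (2, 10, -6), (-6, 2, 6), (6, 10, -2), (-2, 10, 6), (6, 2, -6)
cycles coincide ⇒ equivalent

yes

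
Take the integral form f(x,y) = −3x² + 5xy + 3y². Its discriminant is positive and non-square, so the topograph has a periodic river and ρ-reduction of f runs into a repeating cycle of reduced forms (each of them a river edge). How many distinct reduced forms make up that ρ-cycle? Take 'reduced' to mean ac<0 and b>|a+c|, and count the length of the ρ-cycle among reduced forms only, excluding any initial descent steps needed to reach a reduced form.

D = 61, ⌊√D⌋ = 7
river: ρ → (3,7,-1)
river: ρ → (-1,7,3)
river: ρ → (3,5,-3)
river: ρ → (-3,7,1)
river: ρ → (1,7,-3)
river: ρ → (-3,5,3)
ρ-cycle length = 6 (tail of 0 descent steps not counted)

6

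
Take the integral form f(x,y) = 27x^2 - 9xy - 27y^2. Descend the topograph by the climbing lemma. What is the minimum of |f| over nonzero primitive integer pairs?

descent: ρ → (-27,9,27)  [lands on river]
river: ρ → (27,45,-9)
river: ρ → (-9,45,27)
river: ρ → (27,9,-27)
river: ρ → (-27,45,9)
river: ρ → (9,45,-27)
closes: descent 1, river 6
min |a| on river = 9

9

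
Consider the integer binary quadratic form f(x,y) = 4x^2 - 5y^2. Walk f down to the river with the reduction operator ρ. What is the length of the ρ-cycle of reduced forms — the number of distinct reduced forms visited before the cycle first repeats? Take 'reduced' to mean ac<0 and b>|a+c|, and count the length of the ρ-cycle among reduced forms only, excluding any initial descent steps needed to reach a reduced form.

D = 80, ⌊√D⌋ = 8
descent: ρ → (-5,0,4)
descent: ρ → (4,8,-1)  [lands on river]
river: ρ → (-1,8,4)
ρ-cycle length = 2 (tail of 2 descent steps not counted)

2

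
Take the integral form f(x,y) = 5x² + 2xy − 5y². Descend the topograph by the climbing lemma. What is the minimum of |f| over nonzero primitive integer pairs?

river: ρ → (-5,8,2)
river: ρ → (2,8,-5)
river: ρ → (-5,2,5)
river: ρ → (5,8,-2)
river: ρ → (-2,8,5)
river: ρ → (5,2,-5)
closes: descent 0, river 6
min |a| on river = 2

2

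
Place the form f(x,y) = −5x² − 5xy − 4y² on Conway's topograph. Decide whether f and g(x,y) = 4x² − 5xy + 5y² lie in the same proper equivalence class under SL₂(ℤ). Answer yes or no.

D₁ = -55, D₂ = -55
f is negative-definite; reduce −f:
−f: flip: (5,5,4)→(4,-5,5)
−f: translate: b→3 (≡-5 mod 8), so (4,-5,5)→(4,3,4)
−f: reduced (well bottom): (4,3,4) with a≤c, −a<b≤a
flip sign back: reduced form of f is (-4,-3,-4)
g: translate: b→3 (≡-5 mod 8), so (4,-5,5)→(4,3,4)
g: reduced (well bottom): (4,3,4) with a≤c, −a<b≤a
reduced forms (-4, -3, -4) vs (4, 3, 4) ⇒ inequivalent

no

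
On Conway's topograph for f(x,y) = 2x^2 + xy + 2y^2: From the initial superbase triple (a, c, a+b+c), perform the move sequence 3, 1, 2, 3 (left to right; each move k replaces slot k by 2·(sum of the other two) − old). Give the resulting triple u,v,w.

start (2,2,5) = (f(1,0),f(0,1),f(1,1))
replace slot 3: 2·(2+2) − 5 = 3 → (2,2,3)
replace slot 1: 2·(2+3) − 2 = 8 → (8,2,3)
replace slot 2: 2·(8+3) − 2 = 20 → (8,20,3)
replace slot 3: 2·(8+20) − 3 = 53 → (8,20,53)

8,20,53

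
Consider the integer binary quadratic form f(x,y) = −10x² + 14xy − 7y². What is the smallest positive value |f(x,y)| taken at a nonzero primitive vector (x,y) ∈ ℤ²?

translate: b→6 (≡-14 mod 20), so (10,-14,7)→(10,6,3)
flip: (10,6,3)→(3,-6,10)
translate: b→0 (≡-6 mod 6), so (3,-6,10)→(3,0,7)
reduced (well bottom): (3,0,7) with a≤c, −a<b≤a
well minimum |f| = |-3| = 3 (negative-definite)

3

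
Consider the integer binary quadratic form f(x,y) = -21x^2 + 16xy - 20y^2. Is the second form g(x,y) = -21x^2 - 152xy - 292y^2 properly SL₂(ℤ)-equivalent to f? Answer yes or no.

D₁ = -1424, D₂ = -1424
f is negative-definite; reduce −f:
−f: flip: (21,-16,20)→(20,16,21)
−f: reduced (well bottom): (20,16,21) with a≤c, −a<b≤a
flip sign back: reduced form of f is (-20,-16,-21)
g is negative-definite; reduce −g:
−g: translate: b→-16 (≡152 mod 42), so (21,152,292)→(21,-16,20)
−g: flip: (21,-16,20)→(20,16,21)
−g: reduced (well bottom): (20,16,21) with a≤c, −a<b≤a
flip sign back: reduced form of g is (-20,-16,-21)
reduced forms (-20, -16, -21) vs (-20, -16, -21) ⇒ equivalent

yes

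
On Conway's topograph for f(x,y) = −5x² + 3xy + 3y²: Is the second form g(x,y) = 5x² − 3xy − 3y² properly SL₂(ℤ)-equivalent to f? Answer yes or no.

D₁ = 69, D₂ = 69
river cycle of f (length 4): (3, 3, -5), (-5, 7, 1), (1, 7, -5), (-5, 3, 3)
river cycle of g (length 4): (-3, 3, 5), (5, 7, -1), (-1, 7, 5), (5, 3, -3)
cycles differ ⇒ inequivalent

no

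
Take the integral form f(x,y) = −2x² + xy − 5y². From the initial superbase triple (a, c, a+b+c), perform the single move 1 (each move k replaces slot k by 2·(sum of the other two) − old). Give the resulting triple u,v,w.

start (-2,-5,-6) = (f(1,0),f(0,1),f(1,1))
replace slot 1: 2·((-5)+(-6)) − (-2) = -20 → (-20,-5,-6)

-20,-5,-6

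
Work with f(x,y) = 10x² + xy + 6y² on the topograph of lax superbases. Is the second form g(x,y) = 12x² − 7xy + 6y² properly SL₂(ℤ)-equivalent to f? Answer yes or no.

D₁ = -239, D₂ = -239
f: flip: (10,1,6)→(6,-1,10)
f: reduced (well bottom): (6,-1,10) with a≤c, −a<b≤a
g: flip: (12,-7,6)→(6,7,12)
g: translate: b→-5 (≡7 mod 12), so (6,7,12)→(6,-5,11)
g: reduced (well bottom): (6,-5,11) with a≤c, −a<b≤a
reduced forms (6, -1, 10) vs (6, -5, 11) ⇒ inequivalent

no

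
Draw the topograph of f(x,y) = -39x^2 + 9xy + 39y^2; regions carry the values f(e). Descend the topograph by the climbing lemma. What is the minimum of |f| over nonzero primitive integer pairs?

river: ρ → (39,69,-9)
river: ρ → (-9,75,15)
river: ρ → (15,75,-9)
river: ρ → (-9,69,39)
river: ρ → (39,9,-39)
river: ρ → (-39,69,9)
river: ρ → (9,75,-15)
river: ρ → (-15,75,9)
river: ρ → (9,69,-39)
river: ρ → (-39,9,39)
closes: descent 0, river 10
min |a| on river = 9

9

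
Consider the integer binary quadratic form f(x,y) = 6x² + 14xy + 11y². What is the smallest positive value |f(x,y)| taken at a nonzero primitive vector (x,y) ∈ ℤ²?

translate: b→2 (≡14 mod 12), so (6,14,11)→(6,2,3)
flip: (6,2,3)→(3,-2,6)
reduced (well bottom): (3,-2,6) with a≤c, −a<b≤a
well minimum = a = 3

3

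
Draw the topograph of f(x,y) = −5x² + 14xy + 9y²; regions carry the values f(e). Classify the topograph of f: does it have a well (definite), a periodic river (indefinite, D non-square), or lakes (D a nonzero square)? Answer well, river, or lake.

D = b²−4ac = 14² − 4·(-5)·9 = 376
D > 0 non-square ⇒ indefinite ⇒ periodic river

river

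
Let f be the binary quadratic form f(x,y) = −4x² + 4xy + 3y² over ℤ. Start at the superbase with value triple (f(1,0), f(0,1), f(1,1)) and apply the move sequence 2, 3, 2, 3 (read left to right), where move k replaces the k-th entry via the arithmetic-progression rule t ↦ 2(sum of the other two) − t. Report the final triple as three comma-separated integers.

start (-4,3,3) = (f(1,0),f(0,1),f(1,1))
replace slot 2: 2·((-4)+3) − 3 = -5 → (-4,-5,3)
replace slot 3: 2·((-4)+(-5)) − 3 = -21 → (-4,-5,-21)
replace slot 2: 2·((-4)+(-21)) − (-5) = -45 → (-4,-45,-21)
replace slot 3: 2·((-4)+(-45)) − (-21) = -77 → (-4,-45,-77)

-4,-45,-77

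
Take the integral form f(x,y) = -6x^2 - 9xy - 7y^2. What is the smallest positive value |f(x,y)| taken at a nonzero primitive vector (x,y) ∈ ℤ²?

translate: b→-3 (≡9 mod 12), so (6,9,7)→(6,-3,4)
flip: (6,-3,4)→(4,3,6)
reduced (well bottom): (4,3,6) with a≤c, −a<b≤a
well minimum |f| = |-4| = 4 (negative-definite)

4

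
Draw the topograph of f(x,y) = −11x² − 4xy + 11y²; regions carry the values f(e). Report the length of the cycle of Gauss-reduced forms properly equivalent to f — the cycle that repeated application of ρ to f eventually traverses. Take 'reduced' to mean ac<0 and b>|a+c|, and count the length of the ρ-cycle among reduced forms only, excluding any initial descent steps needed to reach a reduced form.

D = 500, ⌊√D⌋ = 22
descent: ρ → (11,4,-11)  [lands on river]
river: ρ → (-11,18,4)
river: ρ → (4,22,-1)
river: ρ → (-1,22,4)
river: ρ → (4,18,-11)
river: ρ → (-11,4,11)
river: ρ → (11,18,-4)
river: ρ → (-4,22,1)
river: ρ → (1,22,-4)
river: ρ → (-4,18,11)
ρ-cycle length = 10 (tail of 1 descent step not counted)

10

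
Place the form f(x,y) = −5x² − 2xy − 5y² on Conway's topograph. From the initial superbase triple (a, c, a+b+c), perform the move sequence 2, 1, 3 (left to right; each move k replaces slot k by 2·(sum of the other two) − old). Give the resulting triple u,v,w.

start (-5,-5,-12) = (f(1,0),f(0,1),f(1,1))
replace slot 2: 2·((-5)+(-12)) − (-5) = -29 → (-5,-29,-12)
replace slot 1: 2·((-29)+(-12)) − (-5) = -77 → (-77,-29,-12)
replace slot 3: 2·((-77)+(-29)) − (-12) = -200 → (-77,-29,-200)

-77,-29,-200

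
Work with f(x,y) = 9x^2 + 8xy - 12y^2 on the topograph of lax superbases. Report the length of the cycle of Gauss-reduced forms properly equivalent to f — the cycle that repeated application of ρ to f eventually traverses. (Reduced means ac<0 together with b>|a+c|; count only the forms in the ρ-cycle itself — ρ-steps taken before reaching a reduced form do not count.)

D = 496, ⌊√D⌋ = 22
river: ρ → (-12,16,5)
river: ρ → (5,14,-15)
river: ρ → (-15,16,4)
river: ρ → (4,16,-15)
river: ρ → (-15,14,5)
river: ρ → (5,16,-12)
river: ρ → (-12,8,9)
river: ρ → (9,10,-11)
river: ρ → (-11,12,8)
river: ρ → (8,20,-3)
river: ρ → (-3,22,1)
river: ρ → (1,22,-3)
river: ρ → (-3,20,8)
river: ρ → (8,12,-11)
river: ρ → (-11,10,9)
river: ρ → (9,8,-12)
ρ-cycle length = 16 (tail of 0 descent steps not counted)

16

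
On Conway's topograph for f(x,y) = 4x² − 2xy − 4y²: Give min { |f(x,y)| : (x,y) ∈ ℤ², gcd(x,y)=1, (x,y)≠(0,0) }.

descent: ρ → (-4,2,4)  [lands on river]
river: ρ → (4,6,-2)
river: ρ → (-2,6,4)
river: ρ → (4,2,-4)
river: ρ → (-4,6,2)
river: ρ → (2,6,-4)
closes: descent 1, river 6
min |a| on river = 2

2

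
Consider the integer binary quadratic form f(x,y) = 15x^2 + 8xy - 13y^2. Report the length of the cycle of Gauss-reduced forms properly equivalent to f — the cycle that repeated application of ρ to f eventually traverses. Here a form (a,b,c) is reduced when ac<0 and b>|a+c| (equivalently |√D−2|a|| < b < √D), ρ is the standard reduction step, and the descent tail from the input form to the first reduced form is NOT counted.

D = 844, ⌊√D⌋ = 29
river: ρ → (-13,18,10)
river: ρ → (10,22,-9)
river: ρ → (-9,14,18)
river: ρ → (18,22,-5)
river: ρ → (-5,28,3)
river: ρ → (3,26,-14)
river: ρ → (-14,2,15)
river: ρ → (15,28,-1)
river: ρ → (-1,28,15)
river: ρ → (15,2,-14)
river: ρ → (-14,26,3)
river: ρ → (3,28,-5)
river: ρ → (-5,22,18)
river: ρ → (18,14,-9)
river: ρ → (-9,22,10)
river: ρ → (10,18,-13)
river: ρ → (-13,8,15)
river: ρ → (15,22,-6)
river: ρ → (-6,26,7)
river: ρ → (7,16,-21)
river: ρ → (-21,26,2)
river: ρ → (2,26,-21)
river: ρ → (-21,16,7)
river: ρ → (7,26,-6)
river: ρ → (-6,22,15)
river: ρ → (15,8,-13)
ρ-cycle length = 26 (tail of 0 descent steps not counted)

26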